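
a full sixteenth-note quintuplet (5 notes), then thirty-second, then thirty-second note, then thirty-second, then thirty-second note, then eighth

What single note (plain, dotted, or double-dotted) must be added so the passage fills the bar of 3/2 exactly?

whole note

The bar of 3/2 = 48 thirty-second notes.
Working in thirty-second notes: a full sixteenth-note quintuplet (5 notes) (five quintuplet sixteenths span one quarter) = 8; thirty-second = 1; thirty-second note = 1; thirty-second = 1; thirty-second note = 1; eighth = 4.
Total: 8 + 1 + 1 + 1 + 1 + 4 = 16.
Remaining: 48 − 16 = 32 thirty-second notes, which is a whole note.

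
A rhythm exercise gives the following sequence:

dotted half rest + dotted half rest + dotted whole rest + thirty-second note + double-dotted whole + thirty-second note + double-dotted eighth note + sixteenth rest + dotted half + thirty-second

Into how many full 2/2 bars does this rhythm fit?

5

One bar of 2/2 = 32 thirty-second notes.
Working in thirty-second notes: dotted half rest = 24; dotted half rest = 24; dotted whole rest = 48; thirty-second note = 1; double-dotted whole = 56; thirty-second note = 1; double-dotted eighth note = 7; sixteenth rest = 2; dotted half = 24; thirty-second = 1.
Total: 24 + 24 + 48 + 1 + 56 + 1 + 7 + 2 + 24 + 1 = 188.
188 ÷ 32 = 5 complete bars with 28 left over.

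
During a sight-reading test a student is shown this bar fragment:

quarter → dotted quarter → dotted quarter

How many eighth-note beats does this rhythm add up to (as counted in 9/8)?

One eighth-note beat = 2 sixteenth notes.
Each duration in sixteenth notes: quarter = 4; dotted quarter = 6; dotted quarter = 6.
Sum: 4 + 6 + 6 = 16.
16 ÷ 2 = 8 beats.

8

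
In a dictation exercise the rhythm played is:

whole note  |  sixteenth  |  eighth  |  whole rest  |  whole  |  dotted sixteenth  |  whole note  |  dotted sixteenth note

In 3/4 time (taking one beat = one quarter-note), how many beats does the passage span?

17.5

One quarter-note beat = 8 thirty-second notes.
Convert each value to thirty-second notes: whole note = 32; sixteenth = 2; eighth = 4; whole rest = 32; whole = 32; dotted sixteenth = 3; whole note = 32; dotted sixteenth note = 3.
Total: 32 + 2 + 4 + 32 + 32 + 3 + 32 + 3 = 140.
140 ÷ 8 = 17.5 beats.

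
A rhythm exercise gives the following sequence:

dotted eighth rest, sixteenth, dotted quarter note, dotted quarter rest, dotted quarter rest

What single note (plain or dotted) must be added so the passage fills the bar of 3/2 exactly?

The bar of 3/2 = 24 sixteenth notes.
In sixteenth notes: dotted eighth rest = 3; sixteenth = 1; dotted quarter note = 6; dotted quarter rest = 6; dotted quarter rest = 6.
Total: 3 + 1 + 6 + 6 + 6 = 22.
Remaining: 24 − 22 = 2 sixteenth notes, which is a eighth note.

eighth note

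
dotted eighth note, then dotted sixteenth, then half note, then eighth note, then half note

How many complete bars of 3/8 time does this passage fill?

3

One bar of 3/8 = 12 thirty-second notes.
Express everything in thirty-second notes: dotted eighth note = 6; dotted sixteenth = 3; half note = 16; eighth note = 4; half note = 16.
Sum: 6 + 3 + 16 + 4 + 16 = 45.
45 ÷ 12 = 3 complete bars with 9 left over.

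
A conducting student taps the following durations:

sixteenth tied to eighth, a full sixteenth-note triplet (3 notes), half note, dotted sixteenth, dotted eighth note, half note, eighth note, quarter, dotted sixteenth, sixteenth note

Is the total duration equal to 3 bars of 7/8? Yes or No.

No

One bar of 7/8 = 28 thirty-second notes, so 3 bars = 84.
Convert each value to thirty-second notes: sixteenth tied to eighth (sixteenth + eighth) = 6; a full sixteenth-note triplet (3 notes) (three triplet sixteenths span one eighth) = 4; half note = 16; dotted sixteenth = 3; dotted eighth note = 6; half note = 16; eighth note = 4; quarter = 8; dotted sixteenth = 3; sixteenth note = 2.
Adding: 6 + 4 + 16 + 3 + 6 + 16 + 4 + 8 + 3 + 2 = 68.
68 falls short of 84, so the answer is No.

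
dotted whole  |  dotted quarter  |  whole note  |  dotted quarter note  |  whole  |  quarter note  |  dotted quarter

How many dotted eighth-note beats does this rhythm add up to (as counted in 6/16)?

One dotted eighth-note beat = 3 sixteenth notes.
Convert each value to sixteenth notes: dotted whole = 24; dotted quarter = 6; whole note = 16; dotted quarter note = 6; whole = 16; quarter note = 4; dotted quarter = 6.
Total: 24 + 6 + 16 + 6 + 16 + 4 + 6 = 78.
78 ÷ 3 = 26 beats.

26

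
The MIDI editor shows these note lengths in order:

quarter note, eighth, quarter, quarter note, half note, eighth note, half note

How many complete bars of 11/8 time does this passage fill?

One bar of 11/8 = 11 eighth notes.
In eighth notes: quarter note = 2; eighth = 1; quarter = 2; quarter note = 2; half note = 4; eighth note = 1; half note = 4.
Sum: 2 + 1 + 2 + 2 + 4 + 1 + 4 = 16.
16 ÷ 11 = 1 complete bar with 5 left over.

1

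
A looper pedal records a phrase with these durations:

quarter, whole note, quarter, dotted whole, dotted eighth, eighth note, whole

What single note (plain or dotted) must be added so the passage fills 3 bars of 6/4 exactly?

dotted eighth note

3 bars of 6/4 = 72 sixteenth notes.
In sixteenth notes: quarter = 4; whole note = 16; quarter = 4; dotted whole = 24; dotted eighth = 3; eighth note = 2; whole = 16.
Total: 4 + 16 + 4 + 24 + 3 + 2 + 16 = 69.
Remaining: 72 − 69 = 3 sixteenth notes, which is a dotted eighth note.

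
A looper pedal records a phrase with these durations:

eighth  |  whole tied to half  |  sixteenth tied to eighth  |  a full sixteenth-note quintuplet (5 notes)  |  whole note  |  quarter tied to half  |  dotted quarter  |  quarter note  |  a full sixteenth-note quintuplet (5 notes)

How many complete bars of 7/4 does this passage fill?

2

One bar of 7/4 = 28 sixteenth notes.
Each duration in sixteenth notes: eighth = 2; whole tied to half (whole + half) = 24; sixteenth tied to eighth (sixteenth + eighth) = 3; a full sixteenth-note quintuplet (5 notes) (five quintuplet sixteenths span one quarter) = 4; whole note = 16; quarter tied to half (quarter + half) = 12; dotted quarter = 6; quarter note = 4; a full sixteenth-note quintuplet (5 notes) (five quintuplet sixteenths span one quarter) = 4.
Adding: 2 + 24 + 3 + 4 + 16 + 12 + 6 + 4 + 4 = 75.
75 ÷ 28 = 2 complete bars with 19 left over.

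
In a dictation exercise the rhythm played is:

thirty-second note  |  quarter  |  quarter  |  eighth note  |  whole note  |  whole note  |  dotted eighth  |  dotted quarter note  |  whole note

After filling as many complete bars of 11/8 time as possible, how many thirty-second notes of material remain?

3

One bar of 11/8 = 44 thirty-second notes.
Working in thirty-second notes: thirty-second note = 1; quarter = 8; quarter = 8; eighth note = 4; whole note = 32; whole note = 32; dotted eighth = 6; dotted quarter note = 12; whole note = 32.
Adding: 1 + 8 + 8 + 4 + 32 + 32 + 6 + 12 + 32 = 135.
135 ÷ 44 = 3 complete bars with 3 thirty-second notes remaining.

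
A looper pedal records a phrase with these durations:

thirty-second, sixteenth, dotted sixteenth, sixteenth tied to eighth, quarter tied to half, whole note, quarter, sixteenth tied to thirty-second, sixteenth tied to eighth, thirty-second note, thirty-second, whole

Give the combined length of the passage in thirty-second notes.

119

Working in thirty-second notes: thirty-second = 1; sixteenth = 2; dotted sixteenth = 3; sixteenth tied to eighth (sixteenth + eighth) = 6; quarter tied to half (quarter + half) = 24; whole note = 32; quarter = 8; sixteenth tied to thirty-second (sixteenth + thirty-second) = 3; sixteenth tied to eighth (sixteenth + eighth) = 6; thirty-second note = 1; thirty-second = 1; whole = 32.
Adding: 1 + 2 + 3 + 6 + 24 + 32 + 8 + 3 + 6 + 1 + 1 + 32 = 119 thirty-second notes.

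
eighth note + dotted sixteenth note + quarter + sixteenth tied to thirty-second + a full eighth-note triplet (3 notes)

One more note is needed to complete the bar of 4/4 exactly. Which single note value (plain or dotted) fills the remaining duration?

The bar of 4/4 = 32 thirty-second notes.
Working in thirty-second notes: eighth note = 4; dotted sixteenth note = 3; quarter = 8; sixteenth tied to thirty-second (sixteenth + thirty-second) = 3; a full eighth-note triplet (3 notes) (three triplet eighths span one quarter) = 8.
Total: 4 + 3 + 8 + 3 + 8 = 26.
Remaining: 32 − 26 = 6 thirty-second notes, which is a dotted eighth note.

dotted eighth note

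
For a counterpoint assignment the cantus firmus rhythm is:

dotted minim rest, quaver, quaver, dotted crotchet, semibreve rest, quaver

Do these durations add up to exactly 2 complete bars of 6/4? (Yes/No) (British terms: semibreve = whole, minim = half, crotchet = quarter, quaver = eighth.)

No

One bar of 6/4 = 12 eighth notes, so 2 bars = 24.
Convert each value to eighth notes: dotted minim rest = 6; quaver = 1; quaver = 1; dotted crotchet = 3; semibreve rest = 8; quaver = 1.
Total: 6 + 1 + 1 + 3 + 8 + 1 = 20.
20 falls short of 24, so the answer is No.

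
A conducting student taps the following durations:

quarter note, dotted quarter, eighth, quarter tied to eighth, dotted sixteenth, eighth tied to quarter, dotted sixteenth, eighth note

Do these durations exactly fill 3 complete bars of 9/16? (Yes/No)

No

One bar of 9/16 = 18 thirty-second notes, so 3 bars = 54.
Working in thirty-second notes: quarter note = 8; dotted quarter = 12; eighth = 4; quarter tied to eighth (quarter + eighth) = 12; dotted sixteenth = 3; eighth tied to quarter (eighth + quarter) = 12; dotted sixteenth = 3; eighth note = 4.
Total: 8 + 12 + 4 + 12 + 3 + 12 + 3 + 4 = 58.
58 exceeds 54, so the answer is No.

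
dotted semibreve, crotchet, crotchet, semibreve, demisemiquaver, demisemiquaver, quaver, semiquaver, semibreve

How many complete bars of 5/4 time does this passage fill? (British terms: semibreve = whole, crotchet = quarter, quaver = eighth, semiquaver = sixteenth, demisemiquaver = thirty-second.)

One bar of 5/4 = 40 thirty-second notes.
Express everything in thirty-second notes: dotted semibreve = 48; crotchet = 8; crotchet = 8; semibreve = 32; demisemiquaver = 1; demisemiquaver = 1; quaver = 4; semiquaver = 2; semibreve = 32.
Altogether 48 + 8 + 8 + 32 + 1 + 1 + 4 + 2 + 32 = 136.
136 ÷ 40 = 3 complete bars with 16 left over.

3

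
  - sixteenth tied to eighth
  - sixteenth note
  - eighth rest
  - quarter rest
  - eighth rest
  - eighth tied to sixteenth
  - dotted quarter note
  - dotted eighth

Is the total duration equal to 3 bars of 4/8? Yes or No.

Yes

One bar of 4/8 = 8 sixteenth notes, so 3 bars = 24.
Each duration in sixteenth notes: sixteenth tied to eighth (sixteenth + eighth) = 3; sixteenth note = 1; eighth rest = 2; quarter rest = 4; eighth rest = 2; eighth tied to sixteenth (eighth + sixteenth) = 3; dotted quarter note = 6; dotted eighth = 3.
Altogether 3 + 1 + 2 + 4 + 2 + 3 + 6 + 3 = 24.
24 equals 24, so the answer is Yes.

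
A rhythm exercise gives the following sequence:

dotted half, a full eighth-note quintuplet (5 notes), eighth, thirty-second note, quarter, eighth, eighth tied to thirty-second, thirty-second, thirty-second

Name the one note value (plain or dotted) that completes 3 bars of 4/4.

3 bars of 4/4 = 96 thirty-second notes.
In thirty-second notes: dotted half = 24; a full eighth-note quintuplet (5 notes) (five quintuplet eighths span one half) = 16; eighth = 4; thirty-second note = 1; quarter = 8; eighth = 4; eighth tied to thirty-second (eighth + thirty-second) = 5; thirty-second = 1; thirty-second = 1.
Sum: 24 + 16 + 4 + 1 + 8 + 4 + 5 + 1 + 1 = 64.
Remaining: 96 − 64 = 32 thirty-second notes, which is a whole note.

whole note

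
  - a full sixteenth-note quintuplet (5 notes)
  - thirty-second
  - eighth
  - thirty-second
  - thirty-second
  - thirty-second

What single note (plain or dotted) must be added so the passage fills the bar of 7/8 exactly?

dotted quarter note

The bar of 7/8 = 28 thirty-second notes.
In thirty-second notes: a full sixteenth-note quintuplet (5 notes) (five quintuplet sixteenths span one quarter) = 8; thirty-second = 1; eighth = 4; thirty-second = 1; thirty-second = 1; thirty-second = 1.
Adding: 8 + 1 + 4 + 1 + 1 + 1 = 16.
Remaining: 28 − 16 = 12 thirty-second notes, which is a dotted quarter note.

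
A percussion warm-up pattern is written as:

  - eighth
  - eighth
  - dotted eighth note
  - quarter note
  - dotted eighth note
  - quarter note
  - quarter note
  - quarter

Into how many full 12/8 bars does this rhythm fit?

1

One bar of 12/8 = 24 sixteenth notes.
Working in sixteenth notes: eighth = 2; eighth = 2; dotted eighth note = 3; quarter note = 4; dotted eighth note = 3; quarter note = 4; quarter note = 4; quarter = 4.
Altogether 2 + 2 + 3 + 4 + 3 + 4 + 4 + 4 = 26.
26 ÷ 24 = 1 complete bar with 2 left over.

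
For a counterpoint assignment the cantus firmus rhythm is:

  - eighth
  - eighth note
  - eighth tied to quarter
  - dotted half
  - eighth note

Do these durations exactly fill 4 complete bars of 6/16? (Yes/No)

One bar of 6/16 = 3 eighth notes, so 4 bars = 12.
In eighth notes: eighth = 1; eighth note = 1; eighth tied to quarter (eighth + quarter) = 3; dotted half = 6; eighth note = 1.
Adding: 1 + 1 + 3 + 6 + 1 = 12.
12 equals 12, so the answer is Yes.

Yes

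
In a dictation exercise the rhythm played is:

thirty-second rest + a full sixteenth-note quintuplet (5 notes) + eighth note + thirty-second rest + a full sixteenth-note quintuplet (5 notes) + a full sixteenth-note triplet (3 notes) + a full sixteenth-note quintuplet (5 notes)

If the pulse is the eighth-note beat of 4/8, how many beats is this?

8.5

One eighth-note beat = 4 thirty-second notes.
Working in thirty-second notes: thirty-second rest = 1; a full sixteenth-note quintuplet (5 notes) (five quintuplet sixteenths span one quarter) = 8; eighth note = 4; thirty-second rest = 1; a full sixteenth-note quintuplet (5 notes) (five quintuplet sixteenths span one quarter) = 8; a full sixteenth-note triplet (3 notes) (three triplet sixteenths span one eighth) = 4; a full sixteenth-note quintuplet (5 notes) (five quintuplet sixteenths span one quarter) = 8.
Adding: 1 + 8 + 4 + 1 + 8 + 4 + 8 = 34.
34 ÷ 4 = 8.5 beats.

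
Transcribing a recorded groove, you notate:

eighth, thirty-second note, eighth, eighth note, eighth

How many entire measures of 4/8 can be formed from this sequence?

1

One bar of 4/8 = 16 thirty-second notes.
Working in thirty-second notes: eighth = 4; thirty-second note = 1; eighth = 4; eighth note = 4; eighth = 4.
Total: 4 + 1 + 4 + 4 + 4 = 17.
17 ÷ 16 = 1 complete bar with 1 left over.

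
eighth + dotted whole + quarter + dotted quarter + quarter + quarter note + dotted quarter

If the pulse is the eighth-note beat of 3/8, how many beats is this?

25

One eighth-note beat = 2 sixteenth notes.
In sixteenth notes: eighth = 2; dotted whole = 24; quarter = 4; dotted quarter = 6; quarter = 4; quarter note = 4; dotted quarter = 6.
Adding: 2 + 24 + 4 + 6 + 4 + 4 + 6 = 50.
50 ÷ 2 = 25 beats.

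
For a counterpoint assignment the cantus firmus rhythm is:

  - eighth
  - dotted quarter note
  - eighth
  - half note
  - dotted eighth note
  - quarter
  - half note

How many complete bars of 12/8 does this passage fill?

One bar of 12/8 = 24 sixteenth notes.
Working in sixteenth notes: eighth = 2; dotted quarter note = 6; eighth = 2; half note = 8; dotted eighth note = 3; quarter = 4; half note = 8.
Total: 2 + 6 + 2 + 8 + 3 + 4 + 8 = 33.
33 ÷ 24 = 1 complete bar with 9 left over.

1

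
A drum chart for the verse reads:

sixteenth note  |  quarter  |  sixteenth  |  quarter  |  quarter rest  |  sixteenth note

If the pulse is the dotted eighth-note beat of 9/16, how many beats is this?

One dotted eighth-note beat = 3 sixteenth notes.
Express everything in sixteenth notes: sixteenth note = 1; quarter = 4; sixteenth = 1; quarter = 4; quarter rest = 4; sixteenth note = 1.
Altogether 1 + 4 + 1 + 4 + 4 + 1 = 15.
15 ÷ 3 = 5 beats.

5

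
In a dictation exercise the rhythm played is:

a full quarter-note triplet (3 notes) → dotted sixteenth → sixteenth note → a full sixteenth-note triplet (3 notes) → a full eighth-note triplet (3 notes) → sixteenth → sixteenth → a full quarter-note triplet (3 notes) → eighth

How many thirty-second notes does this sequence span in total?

57

In thirty-second notes: a full quarter-note triplet (3 notes) (three triplet quarters span one half) = 16; dotted sixteenth = 3; sixteenth note = 2; a full sixteenth-note triplet (3 notes) (three triplet sixteenths span one eighth) = 4; a full eighth-note triplet (3 notes) (three triplet eighths span one quarter) = 8; sixteenth = 2; sixteenth = 2; a full quarter-note triplet (3 notes) (three triplet quarters span one half) = 16; eighth = 4.
Sum: 16 + 3 + 2 + 4 + 8 + 2 + 2 + 16 + 4 = 57 thirty-second notes.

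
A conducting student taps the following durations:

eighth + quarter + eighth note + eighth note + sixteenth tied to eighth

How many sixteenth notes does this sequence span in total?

13

Convert each value to sixteenth notes: eighth = 2; quarter = 4; eighth note = 2; eighth note = 2; sixteenth tied to eighth (sixteenth + eighth) = 3.
Total: 2 + 4 + 2 + 2 + 3 = 13 sixteenth notes.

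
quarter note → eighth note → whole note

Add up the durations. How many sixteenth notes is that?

Convert each value to sixteenth notes: quarter note = 4; eighth note = 2; whole note = 16.
Sum: 4 + 2 + 16 = 22 sixteenth notes.

22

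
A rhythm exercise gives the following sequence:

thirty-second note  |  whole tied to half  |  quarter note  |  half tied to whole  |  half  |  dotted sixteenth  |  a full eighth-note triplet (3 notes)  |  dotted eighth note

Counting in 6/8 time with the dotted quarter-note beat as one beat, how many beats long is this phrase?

One dotted quarter-note beat = 12 thirty-second notes.
Express everything in thirty-second notes: thirty-second note = 1; whole tied to half (whole + half) = 48; quarter note = 8; half tied to whole (half + whole) = 48; half = 16; dotted sixteenth = 3; a full eighth-note triplet (3 notes) (three triplet eighths span one quarter) = 8; dotted eighth note = 6.
Altogether 1 + 48 + 8 + 48 + 16 + 3 + 8 + 6 = 138.
138 ÷ 12 = 11.5 beats.

11.5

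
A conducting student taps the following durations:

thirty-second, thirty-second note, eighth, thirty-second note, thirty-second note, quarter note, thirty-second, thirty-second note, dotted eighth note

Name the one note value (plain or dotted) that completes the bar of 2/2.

The bar of 2/2 = 32 thirty-second notes.
Working in thirty-second notes: thirty-second = 1; thirty-second note = 1; eighth = 4; thirty-second note = 1; thirty-second note = 1; quarter note = 8; thirty-second = 1; thirty-second note = 1; dotted eighth note = 6.
Total: 1 + 1 + 4 + 1 + 1 + 8 + 1 + 1 + 6 = 24.
Remaining: 32 − 24 = 8 thirty-second notes, which is a quarter note.

quarter note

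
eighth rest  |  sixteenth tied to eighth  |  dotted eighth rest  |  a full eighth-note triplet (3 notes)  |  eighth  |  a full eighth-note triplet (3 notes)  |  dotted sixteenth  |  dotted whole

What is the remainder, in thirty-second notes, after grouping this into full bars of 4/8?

7

One bar of 4/8 = 16 thirty-second notes.
In thirty-second notes: eighth rest = 4; sixteenth tied to eighth (sixteenth + eighth) = 6; dotted eighth rest = 6; a full eighth-note triplet (3 notes) (three triplet eighths span one quarter) = 8; eighth = 4; a full eighth-note triplet (3 notes) (three triplet eighths span one quarter) = 8; dotted sixteenth = 3; dotted whole = 48.
Sum: 4 + 6 + 6 + 8 + 4 + 8 + 3 + 48 = 87.
87 ÷ 16 = 5 complete bars with 7 thirty-second notes remaining.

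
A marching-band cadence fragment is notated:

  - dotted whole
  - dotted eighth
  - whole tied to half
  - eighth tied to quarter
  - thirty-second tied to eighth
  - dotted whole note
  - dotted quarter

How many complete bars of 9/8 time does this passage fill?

One bar of 9/8 = 36 thirty-second notes.
Express everything in thirty-second notes: dotted whole = 48; dotted eighth = 6; whole tied to half (whole + half) = 48; eighth tied to quarter (eighth + quarter) = 12; thirty-second tied to eighth (thirty-second + eighth) = 5; dotted whole note = 48; dotted quarter = 12.
Adding: 48 + 6 + 48 + 12 + 5 + 48 + 12 = 179.
179 ÷ 36 = 4 complete bars with 35 left over.

4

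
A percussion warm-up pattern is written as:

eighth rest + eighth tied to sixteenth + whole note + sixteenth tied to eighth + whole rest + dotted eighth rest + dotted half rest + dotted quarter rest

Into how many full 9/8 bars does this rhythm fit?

3

One bar of 9/8 = 18 sixteenth notes.
Working in sixteenth notes: eighth rest = 2; eighth tied to sixteenth (eighth + sixteenth) = 3; whole note = 16; sixteenth tied to eighth (sixteenth + eighth) = 3; whole rest = 16; dotted eighth rest = 3; dotted half rest = 12; dotted quarter rest = 6.
Sum: 2 + 3 + 16 + 3 + 16 + 3 + 12 + 6 = 61.
61 ÷ 18 = 3 complete bars with 7 left over.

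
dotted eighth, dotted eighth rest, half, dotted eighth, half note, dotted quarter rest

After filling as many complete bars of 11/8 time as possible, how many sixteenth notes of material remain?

One bar of 11/8 = 22 sixteenth notes.
Express everything in sixteenth notes: dotted eighth = 3; dotted eighth rest = 3; half = 8; dotted eighth = 3; half note = 8; dotted quarter rest = 6.
Adding: 3 + 3 + 8 + 3 + 8 + 6 = 31.
31 ÷ 22 = 1 complete bar with 9 sixteenth notes remaining.

9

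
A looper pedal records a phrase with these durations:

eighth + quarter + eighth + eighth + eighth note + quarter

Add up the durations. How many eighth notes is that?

8

In eighth notes: eighth = 1; quarter = 2; eighth = 1; eighth = 1; eighth note = 1; quarter = 2.
Adding: 1 + 2 + 1 + 1 + 1 + 2 = 8 eighth notes.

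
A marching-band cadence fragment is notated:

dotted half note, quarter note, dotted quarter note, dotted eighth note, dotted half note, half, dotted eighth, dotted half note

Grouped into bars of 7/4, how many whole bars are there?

2

One bar of 7/4 = 28 sixteenth notes.
Working in sixteenth notes: dotted half note = 12; quarter note = 4; dotted quarter note = 6; dotted eighth note = 3; dotted half note = 12; half = 8; dotted eighth = 3; dotted half note = 12.
Sum: 12 + 4 + 6 + 3 + 12 + 8 + 3 + 12 = 60.
60 ÷ 28 = 2 complete bars with 4 left over.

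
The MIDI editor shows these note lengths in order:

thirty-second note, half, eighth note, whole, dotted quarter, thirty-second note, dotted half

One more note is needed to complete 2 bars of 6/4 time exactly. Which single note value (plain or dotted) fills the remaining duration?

2 bars of 6/4 = 96 thirty-second notes.
Each duration in thirty-second notes: thirty-second note = 1; half = 16; eighth note = 4; whole = 32; dotted quarter = 12; thirty-second note = 1; dotted half = 24.
Sum: 1 + 16 + 4 + 32 + 12 + 1 + 24 = 90.
Remaining: 96 − 90 = 6 thirty-second notes, which is a dotted eighth note.

dotted eighth note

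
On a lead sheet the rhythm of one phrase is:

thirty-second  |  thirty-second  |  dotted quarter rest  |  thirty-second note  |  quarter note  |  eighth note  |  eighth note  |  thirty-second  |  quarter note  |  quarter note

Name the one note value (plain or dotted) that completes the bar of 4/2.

half note

The bar of 4/2 = 64 thirty-second notes.
Express everything in thirty-second notes: thirty-second = 1; thirty-second = 1; dotted quarter rest = 12; thirty-second note = 1; quarter note = 8; eighth note = 4; eighth note = 4; thirty-second = 1; quarter note = 8; quarter note = 8.
Total: 1 + 1 + 12 + 1 + 8 + 4 + 4 + 1 + 8 + 8 = 48.
Remaining: 64 − 48 = 16 thirty-second notes, which is a half note.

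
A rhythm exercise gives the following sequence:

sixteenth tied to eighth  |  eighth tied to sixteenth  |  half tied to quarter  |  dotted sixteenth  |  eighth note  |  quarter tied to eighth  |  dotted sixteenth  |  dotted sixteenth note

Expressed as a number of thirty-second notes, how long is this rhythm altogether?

In thirty-second notes: sixteenth tied to eighth (sixteenth + eighth) = 6; eighth tied to sixteenth (eighth + sixteenth) = 6; half tied to quarter (half + quarter) = 24; dotted sixteenth = 3; eighth note = 4; quarter tied to eighth (quarter + eighth) = 12; dotted sixteenth = 3; dotted sixteenth note = 3.
Sum: 6 + 6 + 24 + 3 + 4 + 12 + 3 + 3 = 61 thirty-second notes.

61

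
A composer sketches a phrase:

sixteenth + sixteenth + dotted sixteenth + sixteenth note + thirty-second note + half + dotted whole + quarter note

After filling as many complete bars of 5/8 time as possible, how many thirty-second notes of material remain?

One bar of 5/8 = 20 thirty-second notes.
Each duration in thirty-second notes: sixteenth = 2; sixteenth = 2; dotted sixteenth = 3; sixteenth note = 2; thirty-second note = 1; half = 16; dotted whole = 48; quarter note = 8.
Total: 2 + 2 + 3 + 2 + 1 + 16 + 48 + 8 = 82.
82 ÷ 20 = 4 complete bars with 2 thirty-second notes remaining.

2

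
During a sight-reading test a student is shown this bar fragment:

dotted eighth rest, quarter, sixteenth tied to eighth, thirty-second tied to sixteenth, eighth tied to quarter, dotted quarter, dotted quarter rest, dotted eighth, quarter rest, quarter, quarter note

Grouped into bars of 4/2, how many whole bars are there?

One bar of 4/2 = 64 thirty-second notes.
Express everything in thirty-second notes: dotted eighth rest = 6; quarter = 8; sixteenth tied to eighth (sixteenth + eighth) = 6; thirty-second tied to sixteenth (thirty-second + sixteenth) = 3; eighth tied to quarter (eighth + quarter) = 12; dotted quarter = 12; dotted quarter rest = 12; dotted eighth = 6; quarter rest = 8; quarter = 8; quarter note = 8.
Total: 6 + 8 + 6 + 3 + 12 + 12 + 12 + 6 + 8 + 8 + 8 = 89.
89 ÷ 64 = 1 complete bar with 25 left over.

1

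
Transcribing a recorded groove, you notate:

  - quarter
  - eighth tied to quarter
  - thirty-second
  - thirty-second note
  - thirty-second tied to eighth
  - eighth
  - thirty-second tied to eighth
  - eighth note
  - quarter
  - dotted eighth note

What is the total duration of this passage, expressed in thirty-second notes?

54

In thirty-second notes: quarter = 8; eighth tied to quarter (eighth + quarter) = 12; thirty-second = 1; thirty-second note = 1; thirty-second tied to eighth (thirty-second + eighth) = 5; eighth = 4; thirty-second tied to eighth (thirty-second + eighth) = 5; eighth note = 4; quarter = 8; dotted eighth note = 6.
Sum: 8 + 12 + 1 + 1 + 5 + 4 + 5 + 4 + 8 + 6 = 54 thirty-second notes.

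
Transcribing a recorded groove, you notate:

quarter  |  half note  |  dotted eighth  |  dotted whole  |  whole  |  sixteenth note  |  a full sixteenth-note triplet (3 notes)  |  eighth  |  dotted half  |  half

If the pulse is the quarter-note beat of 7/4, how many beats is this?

One quarter-note beat = 4 sixteenth notes.
In sixteenth notes: quarter = 4; half note = 8; dotted eighth = 3; dotted whole = 24; whole = 16; sixteenth note = 1; a full sixteenth-note triplet (3 notes) (three triplet sixteenths span one eighth) = 2; eighth = 2; dotted half = 12; half = 8.
Total: 4 + 8 + 3 + 24 + 16 + 1 + 2 + 2 + 12 + 8 = 80.
80 ÷ 4 = 20 beats.

20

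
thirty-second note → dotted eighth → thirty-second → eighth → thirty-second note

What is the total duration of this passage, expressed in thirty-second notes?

In thirty-second notes: thirty-second note = 1; dotted eighth = 6; thirty-second = 1; eighth = 4; thirty-second note = 1.
Total: 1 + 6 + 1 + 4 + 1 = 13 thirty-second notes.

13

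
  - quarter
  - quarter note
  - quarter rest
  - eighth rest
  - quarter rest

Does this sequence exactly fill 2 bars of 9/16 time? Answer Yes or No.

Yes

One bar of 9/16 = 9 sixteenth notes, so 2 bars = 18.
Express everything in sixteenth notes: quarter = 4; quarter note = 4; quarter rest = 4; eighth rest = 2; quarter rest = 4.
Altogether 4 + 4 + 4 + 2 + 4 = 18.
18 equals 18, so the answer is Yes.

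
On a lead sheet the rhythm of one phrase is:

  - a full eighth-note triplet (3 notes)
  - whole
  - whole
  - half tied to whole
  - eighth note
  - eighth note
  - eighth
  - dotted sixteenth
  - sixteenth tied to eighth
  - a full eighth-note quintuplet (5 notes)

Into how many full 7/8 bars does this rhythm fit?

One bar of 7/8 = 28 thirty-second notes.
Each duration in thirty-second notes: a full eighth-note triplet (3 notes) (three triplet eighths span one quarter) = 8; whole = 32; whole = 32; half tied to whole (half + whole) = 48; eighth note = 4; eighth note = 4; eighth = 4; dotted sixteenth = 3; sixteenth tied to eighth (sixteenth + eighth) = 6; a full eighth-note quintuplet (5 notes) (five quintuplet eighths span one half) = 16.
Altogether 8 + 32 + 32 + 48 + 4 + 4 + 4 + 3 + 6 + 16 = 157.
157 ÷ 28 = 5 complete bars with 17 left over.

5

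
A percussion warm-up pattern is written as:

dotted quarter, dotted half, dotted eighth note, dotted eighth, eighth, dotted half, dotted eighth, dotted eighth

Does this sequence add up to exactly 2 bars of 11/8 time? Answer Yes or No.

One bar of 11/8 = 22 sixteenth notes, so 2 bars = 44.
Express everything in sixteenth notes: dotted quarter = 6; dotted half = 12; dotted eighth note = 3; dotted eighth = 3; eighth = 2; dotted half = 12; dotted eighth = 3; dotted eighth = 3.
Adding: 6 + 12 + 3 + 3 + 2 + 12 + 3 + 3 = 44.
44 equals 44, so the answer is Yes.

Yes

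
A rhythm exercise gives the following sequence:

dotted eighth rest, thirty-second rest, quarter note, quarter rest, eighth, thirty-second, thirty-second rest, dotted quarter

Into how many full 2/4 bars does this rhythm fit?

2

One bar of 2/4 = 16 thirty-second notes.
Express everything in thirty-second notes: dotted eighth rest = 6; thirty-second rest = 1; quarter note = 8; quarter rest = 8; eighth = 4; thirty-second = 1; thirty-second rest = 1; dotted quarter = 12.
Sum: 6 + 1 + 8 + 8 + 4 + 1 + 1 + 12 = 41.
41 ÷ 16 = 2 complete bars with 9 left over.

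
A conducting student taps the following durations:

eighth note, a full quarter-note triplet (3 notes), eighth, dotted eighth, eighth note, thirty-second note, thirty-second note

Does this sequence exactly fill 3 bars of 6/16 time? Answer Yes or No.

One bar of 6/16 = 12 thirty-second notes, so 3 bars = 36.
Express everything in thirty-second notes: eighth note = 4; a full quarter-note triplet (3 notes) (three triplet quarters span one half) = 16; eighth = 4; dotted eighth = 6; eighth note = 4; thirty-second note = 1; thirty-second note = 1.
Altogether 4 + 16 + 4 + 6 + 4 + 1 + 1 = 36.
36 equals 36, so the answer is Yes.

Yes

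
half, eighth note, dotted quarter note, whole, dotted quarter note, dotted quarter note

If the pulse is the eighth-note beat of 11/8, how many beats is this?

One eighth-note beat = 2 sixteenth notes.
Each duration in sixteenth notes: half = 8; eighth note = 2; dotted quarter note = 6; whole = 16; dotted quarter note = 6; dotted quarter note = 6.
Total: 8 + 2 + 6 + 16 + 6 + 6 = 44.
44 ÷ 2 = 22 beats.

22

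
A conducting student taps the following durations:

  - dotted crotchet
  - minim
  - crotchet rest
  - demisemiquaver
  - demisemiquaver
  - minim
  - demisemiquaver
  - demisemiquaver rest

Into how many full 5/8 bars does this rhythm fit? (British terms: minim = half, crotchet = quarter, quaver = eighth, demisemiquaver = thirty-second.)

One bar of 5/8 = 20 thirty-second notes.
In thirty-second notes: dotted crotchet = 12; minim = 16; crotchet rest = 8; demisemiquaver = 1; demisemiquaver = 1; minim = 16; demisemiquaver = 1; demisemiquaver rest = 1.
Total: 12 + 16 + 8 + 1 + 1 + 16 + 1 + 1 = 56.
56 ÷ 20 = 2 complete bars with 16 left over.

2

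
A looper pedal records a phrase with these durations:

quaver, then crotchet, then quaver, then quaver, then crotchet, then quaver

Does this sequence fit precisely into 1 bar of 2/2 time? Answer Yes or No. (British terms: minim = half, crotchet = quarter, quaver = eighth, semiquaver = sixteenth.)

Yes

One bar of 2/2 = 8 eighth notes.
In eighth notes: quaver = 1; crotchet = 2; quaver = 1; quaver = 1; crotchet = 2; quaver = 1.
Sum: 1 + 2 + 1 + 1 + 2 + 1 = 8.
8 equals 8, so the answer is Yes.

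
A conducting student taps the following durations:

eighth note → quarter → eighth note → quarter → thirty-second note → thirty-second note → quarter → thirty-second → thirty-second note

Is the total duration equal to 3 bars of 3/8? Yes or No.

One bar of 3/8 = 12 thirty-second notes, so 3 bars = 36.
Each duration in thirty-second notes: eighth note = 4; quarter = 8; eighth note = 4; quarter = 8; thirty-second note = 1; thirty-second note = 1; quarter = 8; thirty-second = 1; thirty-second note = 1.
Sum: 4 + 8 + 4 + 8 + 1 + 1 + 8 + 1 + 1 = 36.
36 equals 36, so the answer is Yes.

Yes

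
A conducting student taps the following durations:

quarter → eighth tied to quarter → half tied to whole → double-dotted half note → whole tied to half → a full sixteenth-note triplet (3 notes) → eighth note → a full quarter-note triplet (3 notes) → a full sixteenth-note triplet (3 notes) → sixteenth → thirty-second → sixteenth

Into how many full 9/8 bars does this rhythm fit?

One bar of 9/8 = 36 thirty-second notes.
Convert each value to thirty-second notes: quarter = 8; eighth tied to quarter (eighth + quarter) = 12; half tied to whole (half + whole) = 48; double-dotted half note = 28; whole tied to half (whole + half) = 48; a full sixteenth-note triplet (3 notes) (three triplet sixteenths span one eighth) = 4; eighth note = 4; a full quarter-note triplet (3 notes) (three triplet quarters span one half) = 16; a full sixteenth-note triplet (3 notes) (three triplet sixteenths span one eighth) = 4; sixteenth = 2; thirty-second = 1; sixteenth = 2.
Total: 8 + 12 + 48 + 28 + 48 + 4 + 4 + 16 + 4 + 2 + 1 + 2 = 177.
177 ÷ 36 = 4 complete bars with 33 left over.

4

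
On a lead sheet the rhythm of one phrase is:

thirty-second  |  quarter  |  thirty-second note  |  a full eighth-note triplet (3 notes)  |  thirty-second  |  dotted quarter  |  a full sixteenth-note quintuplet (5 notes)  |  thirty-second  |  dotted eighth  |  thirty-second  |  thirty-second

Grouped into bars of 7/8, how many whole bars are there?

One bar of 7/8 = 28 thirty-second notes.
In thirty-second notes: thirty-second = 1; quarter = 8; thirty-second note = 1; a full eighth-note triplet (3 notes) (three triplet eighths span one quarter) = 8; thirty-second = 1; dotted quarter = 12; a full sixteenth-note quintuplet (5 notes) (five quintuplet sixteenths span one quarter) = 8; thirty-second = 1; dotted eighth = 6; thirty-second = 1; thirty-second = 1.
Adding: 1 + 8 + 1 + 8 + 1 + 12 + 8 + 1 + 6 + 1 + 1 = 48.
48 ÷ 28 = 1 complete bar with 20 left over.

1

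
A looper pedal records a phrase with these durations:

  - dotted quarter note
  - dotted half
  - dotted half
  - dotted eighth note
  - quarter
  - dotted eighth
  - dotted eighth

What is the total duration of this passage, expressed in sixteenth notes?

43

Convert each value to sixteenth notes: dotted quarter note = 6; dotted half = 12; dotted half = 12; dotted eighth note = 3; quarter = 4; dotted eighth = 3; dotted eighth = 3.
Adding: 6 + 12 + 12 + 3 + 4 + 3 + 3 = 43 sixteenth notes.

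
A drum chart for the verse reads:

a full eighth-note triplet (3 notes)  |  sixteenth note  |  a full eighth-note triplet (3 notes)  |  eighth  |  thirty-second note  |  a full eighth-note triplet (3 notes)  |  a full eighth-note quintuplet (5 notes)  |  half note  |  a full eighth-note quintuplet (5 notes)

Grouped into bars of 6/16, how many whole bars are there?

One bar of 6/16 = 12 thirty-second notes.
Express everything in thirty-second notes: a full eighth-note triplet (3 notes) (three triplet eighths span one quarter) = 8; sixteenth note = 2; a full eighth-note triplet (3 notes) (three triplet eighths span one quarter) = 8; eighth = 4; thirty-second note = 1; a full eighth-note triplet (3 notes) (three triplet eighths span one quarter) = 8; a full eighth-note quintuplet (5 notes) (five quintuplet eighths span one half) = 16; half note = 16; a full eighth-note quintuplet (5 notes) (five quintuplet eighths span one half) = 16.
Adding: 8 + 2 + 8 + 4 + 1 + 8 + 16 + 16 + 16 = 79.
79 ÷ 12 = 6 complete bars with 7 left over.

6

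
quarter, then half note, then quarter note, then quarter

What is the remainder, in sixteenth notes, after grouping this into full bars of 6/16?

One bar of 6/16 = 3 eighth notes.
Express everything in eighth notes: quarter = 2; half note = 4; quarter note = 2; quarter = 2.
Altogether 2 + 4 + 2 + 2 = 10.
10 ÷ 3 = 3 complete bars with 1 eighth note remaining = 2 sixteenth notes.

2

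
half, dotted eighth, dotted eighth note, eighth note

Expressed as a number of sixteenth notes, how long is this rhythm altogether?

16

Working in sixteenth notes: half = 8; dotted eighth = 3; dotted eighth note = 3; eighth note = 2.
Total: 8 + 3 + 3 + 2 = 16 sixteenth notes.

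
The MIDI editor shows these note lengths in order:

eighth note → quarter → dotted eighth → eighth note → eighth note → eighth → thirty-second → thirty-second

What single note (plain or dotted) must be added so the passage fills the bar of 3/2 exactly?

half note

The bar of 3/2 = 48 thirty-second notes.
Each duration in thirty-second notes: eighth note = 4; quarter = 8; dotted eighth = 6; eighth note = 4; eighth note = 4; eighth = 4; thirty-second = 1; thirty-second = 1.
Total: 4 + 8 + 6 + 4 + 4 + 4 + 1 + 1 = 32.
Remaining: 48 − 32 = 16 thirty-second notes, which is a half note.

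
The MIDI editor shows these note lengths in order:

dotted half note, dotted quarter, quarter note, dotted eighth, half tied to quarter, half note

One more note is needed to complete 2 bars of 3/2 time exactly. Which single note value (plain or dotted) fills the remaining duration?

2 bars of 3/2 = 48 sixteenth notes.
Working in sixteenth notes: dotted half note = 12; dotted quarter = 6; quarter note = 4; dotted eighth = 3; half tied to quarter (half + quarter) = 12; half note = 8.
Altogether 12 + 6 + 4 + 3 + 12 + 8 = 45.
Remaining: 48 − 45 = 3 sixteenth notes, which is a dotted eighth note.

dotted eighth note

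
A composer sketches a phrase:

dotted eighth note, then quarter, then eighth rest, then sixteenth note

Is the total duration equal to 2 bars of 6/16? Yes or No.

One bar of 6/16 = 6 sixteenth notes, so 2 bars = 12.
Express everything in sixteenth notes: dotted eighth note = 3; quarter = 4; eighth rest = 2; sixteenth note = 1.
Adding: 3 + 4 + 2 + 1 = 10.
10 falls short of 12, so the answer is No.

No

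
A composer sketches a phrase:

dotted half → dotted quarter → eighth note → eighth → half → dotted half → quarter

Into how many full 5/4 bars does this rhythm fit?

One bar of 5/4 = 10 eighth notes.
In eighth notes: dotted half = 6; dotted quarter = 3; eighth note = 1; eighth = 1; half = 4; dotted half = 6; quarter = 2.
Altogether 6 + 3 + 1 + 1 + 4 + 6 + 2 = 23.
23 ÷ 10 = 2 complete bars with 3 left over.

2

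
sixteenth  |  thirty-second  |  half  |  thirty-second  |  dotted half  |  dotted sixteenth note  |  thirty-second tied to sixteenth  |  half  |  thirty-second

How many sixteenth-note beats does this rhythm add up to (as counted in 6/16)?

One sixteenth-note beat = 2 thirty-second notes.
Each duration in thirty-second notes: sixteenth = 2; thirty-second = 1; half = 16; thirty-second = 1; dotted half = 24; dotted sixteenth note = 3; thirty-second tied to sixteenth (thirty-second + sixteenth) = 3; half = 16; thirty-second = 1.
Altogether 2 + 1 + 16 + 1 + 24 + 3 + 3 + 16 + 1 = 67.
67 ÷ 2 = 33.5 beats.

33.5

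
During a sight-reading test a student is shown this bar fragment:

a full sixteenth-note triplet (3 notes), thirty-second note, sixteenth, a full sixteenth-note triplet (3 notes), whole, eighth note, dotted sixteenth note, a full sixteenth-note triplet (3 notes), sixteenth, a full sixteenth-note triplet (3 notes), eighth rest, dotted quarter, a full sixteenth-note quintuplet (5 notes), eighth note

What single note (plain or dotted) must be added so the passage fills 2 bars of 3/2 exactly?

quarter note

2 bars of 3/2 = 96 thirty-second notes.
Each duration in thirty-second notes: a full sixteenth-note triplet (3 notes) (three triplet sixteenths span one eighth) = 4; thirty-second note = 1; sixteenth = 2; a full sixteenth-note triplet (3 notes) (three triplet sixteenths span one eighth) = 4; whole = 32; eighth note = 4; dotted sixteenth note = 3; a full sixteenth-note triplet (3 notes) (three triplet sixteenths span one eighth) = 4; sixteenth = 2; a full sixteenth-note triplet (3 notes) (three triplet sixteenths span one eighth) = 4; eighth rest = 4; dotted quarter = 12; a full sixteenth-note quintuplet (5 notes) (five quintuplet sixteenths span one quarter) = 8; eighth note = 4.
Sum: 4 + 1 + 2 + 4 + 32 + 4 + 3 + 4 + 2 + 4 + 4 + 12 + 8 + 4 = 88.
Remaining: 96 − 88 = 8 thirty-second notes, which is a quarter note.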